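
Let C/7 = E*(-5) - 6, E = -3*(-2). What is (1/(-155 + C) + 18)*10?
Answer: 73250/407 ≈ 179.98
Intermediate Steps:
E = 6
C = -252 (C = 7*(6*(-5) - 6) = 7*(-30 - 6) = 7*(-36) = -252)
(1/(-155 + C) + 18)*10 = (1/(-155 - 252) + 18)*10 = (1/(-407) + 18)*10 = (-1/407 + 18)*10 = (7325/407)*10 = 73250/407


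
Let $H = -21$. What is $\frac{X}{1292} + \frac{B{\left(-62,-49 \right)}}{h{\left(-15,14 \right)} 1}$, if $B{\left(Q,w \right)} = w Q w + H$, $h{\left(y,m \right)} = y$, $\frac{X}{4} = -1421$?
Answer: $\frac{48067894}{4845} \approx 9921.1$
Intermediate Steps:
$X = -5684$ ($X = 4 \left(-1421\right) = -5684$)
$B{\left(Q,w \right)} = -21 + Q w^{2}$ ($B{\left(Q,w \right)} = w Q w - 21 = Q w w - 21 = Q w^{2} - 21 = -21 + Q w^{2}$)
$\frac{X}{1292} + \frac{B{\left(-62,-49 \right)}}{h{\left(-15,14 \right)} 1} = - \frac{5684}{1292} + \frac{-21 - 62 \left(-49\right)^{2}}{\left(-15\right) 1} = \left(-5684\right) \frac{1}{1292} + \frac{-21 - 148862}{-15} = - \frac{1421}{323} + \left(-21 - 148862\right) \left(- \frac{1}{15}\right) = - \frac{1421}{323} - - \frac{148883}{15} = - \frac{1421}{323} + \frac{148883}{15} = \frac{48067894}{4845}$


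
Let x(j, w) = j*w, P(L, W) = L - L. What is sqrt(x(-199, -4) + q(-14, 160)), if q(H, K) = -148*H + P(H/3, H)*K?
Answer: 2*sqrt(717) ≈ 53.554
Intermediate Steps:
P(L, W) = 0
q(H, K) = -148*H (q(H, K) = -148*H + 0*K = -148*H + 0 = -148*H)
sqrt(x(-199, -4) + q(-14, 160)) = sqrt(-199*(-4) - 148*(-14)) = sqrt(796 + 2072) = sqrt(2868) = 2*sqrt(717)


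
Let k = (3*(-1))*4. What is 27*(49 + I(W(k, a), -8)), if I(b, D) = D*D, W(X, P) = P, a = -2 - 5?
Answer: 3051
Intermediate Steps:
k = -12 (k = -3*4 = -12)
a = -7
I(b, D) = D²
27*(49 + I(W(k, a), -8)) = 27*(49 + (-8)²) = 27*(49 + 64) = 27*113 = 3051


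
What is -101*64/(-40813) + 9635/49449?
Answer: 712871591/2018162037 ≈ 0.35323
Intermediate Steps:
-101*64/(-40813) + 9635/49449 = -6464*(-1/40813) + 9635*(1/49449) = 6464/40813 + 9635/49449 = 712871591/2018162037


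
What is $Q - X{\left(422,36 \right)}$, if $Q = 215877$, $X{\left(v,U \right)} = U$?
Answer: $215841$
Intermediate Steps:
$Q - X{\left(422,36 \right)} = 215877 - 36 = 215841$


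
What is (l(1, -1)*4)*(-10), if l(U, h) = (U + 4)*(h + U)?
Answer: 0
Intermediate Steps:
l(U, h) = (4 + U)*(U + h)
(l(1, -1)*4)*(-10) = ((1² + 4*1 + 4*(-1) + 1*(-1))*4)*(-10) = ((1 + 4 - 4 - 1)*4)*(-10) = (0*4)*(-10) = 0*(-10) = 0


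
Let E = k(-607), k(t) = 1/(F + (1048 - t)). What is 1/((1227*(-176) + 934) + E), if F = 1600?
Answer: -3255/699883589 ≈ -4.6508e-6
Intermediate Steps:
k(t) = 1/(2648 - t) (k(t) = 1/(1600 + (1048 - t)) = 1/(2648 - t))
E = 1/3255 (E = 1/(2648 - 1*(-607)) = 1/(2648 + 607) = 1/3255 ≈ 0.00030722)
1/((1227*(-176) + 934) + E) = 1/((1227*(-176) + 934) + 1/3255) = 1/((-215952 + 934) + 1/3255) = 1/(-215018 + 1/3255) = 1/(-699883589/3255) = -3255/699883589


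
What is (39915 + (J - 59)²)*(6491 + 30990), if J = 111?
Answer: 1597402739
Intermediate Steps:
(39915 + (J - 59)²)*(6491 + 30990) = (39915 + (111 - 59)²)*(6491 + 30990) = (39915 + 52²)*37481 = (39915 + 2704)*37481 = 42619*37481 = 1597402739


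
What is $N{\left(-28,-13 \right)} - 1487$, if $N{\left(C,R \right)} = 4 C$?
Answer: $-1599$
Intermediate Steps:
$N{\left(-28,-13 \right)} - 1487 = 4 \left(-28\right) - 1487 = -112 - 1487 = -1599$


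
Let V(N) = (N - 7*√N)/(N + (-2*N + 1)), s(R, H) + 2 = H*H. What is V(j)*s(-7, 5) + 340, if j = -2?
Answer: 974/3 - 161*I*√2/3 ≈ 324.67 - 75.896*I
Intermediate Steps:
s(R, H) = -2 + H² (s(R, H) = -2 + H*H = -2 + H²)
V(N) = (N - 7*√N)/(1 - N) (V(N) = (N - 7*√N)/(N + (1 - 2*N)) = (N - 7*√N)/(1 - N))
V(j)*s(-7, 5) + 340 = ((-1*(-2) + 7*√(-2))/(-1 - 2))*(-2 + 5²) + 340 = ((2 + 7*(I*√2))/(-3))*(-2 + 25) + 340 = -(2 + 7*I*√2)/3*23 + 340 = (-⅔ - 7*I*√2/3)*23 + 340 = (-46/3 - 161*I*√2/3) + 340 = 974/3 - 161*I*√2/3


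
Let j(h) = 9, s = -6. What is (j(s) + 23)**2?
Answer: 1024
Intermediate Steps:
(j(s) + 23)**2 = (9 + 23)**2 = 32**2 = 1024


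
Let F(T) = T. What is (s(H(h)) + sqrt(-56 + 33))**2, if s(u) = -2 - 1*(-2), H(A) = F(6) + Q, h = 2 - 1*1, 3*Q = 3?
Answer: -23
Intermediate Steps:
Q = 1 (Q = (1/3)*3 = 1)
h = 1 (h = 2 - 1 = 1)
H(A) = 7 (H(A) = 6 + 1 = 7)
s(u) = 0 (s(u) = -2 + 2 = 0)
(s(H(h)) + sqrt(-56 + 33))**2 = (0 + sqrt(-56 + 33))**2 = (0 + sqrt(-23))**2 = (0 + I*sqrt(23))**2 = (I*sqrt(23))**2 = -23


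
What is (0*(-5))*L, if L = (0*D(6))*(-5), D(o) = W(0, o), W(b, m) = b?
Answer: 0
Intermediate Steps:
D(o) = 0
L = 0 (L = (0*0)*(-5) = 0*(-5) = 0)
(0*(-5))*L = (0*(-5))*0 = 0*0 = 0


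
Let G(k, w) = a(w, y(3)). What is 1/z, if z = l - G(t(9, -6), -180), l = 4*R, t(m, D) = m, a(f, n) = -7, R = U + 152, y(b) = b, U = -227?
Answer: -1/293 ≈ -0.0034130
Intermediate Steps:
R = -75 (R = -227 + 152 = -75)
G(k, w) = -7
l = -300 (l = 4*(-75) = -300)
z = -293 (z = -300 - 1*(-7) = -300 + 7 = -293)
1/z = 1/(-293) = -1/293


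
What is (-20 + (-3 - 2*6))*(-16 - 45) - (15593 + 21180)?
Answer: -34638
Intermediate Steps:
(-20 + (-3 - 2*6))*(-16 - 45) - (15593 + 21180) = (-20 + (-3 - 12))*(-61) - 1*36773 = (-20 - 15)*(-61) - 36773 = -35*(-61) - 36773 = 2135 - 36773 = -34638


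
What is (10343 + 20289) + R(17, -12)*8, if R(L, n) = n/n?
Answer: 30640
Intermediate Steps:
R(L, n) = 1
(10343 + 20289) + R(17, -12)*8 = (10343 + 20289) + 1*8 = 30632 + 8 = 30640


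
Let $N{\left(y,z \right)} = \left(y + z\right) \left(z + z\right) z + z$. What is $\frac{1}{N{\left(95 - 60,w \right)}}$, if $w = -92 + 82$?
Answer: $\frac{1}{4990} \approx 0.0002004$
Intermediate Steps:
$w = -10$
$N{\left(y,z \right)} = z + 2 z^{2} \left(y + z\right)$ ($N{\left(y,z \right)} = \left(y + z\right) 2 z z + z = 2 z \left(y + z\right) z + z = 2 z^{2} \left(y + z\right) + z = z + 2 z^{2} \left(y + z\right)$)
$\frac{1}{N{\left(95 - 60,w \right)}} = \frac{1}{\left(-10\right) \left(1 + 2 \left(-10\right)^{2} + 2 \left(95 - 60\right) \left(-10\right)\right)} = \frac{1}{\left(-10\right) \left(1 + 2 \cdot 100 + 2 \cdot 35 \left(-10\right)\right)} = \frac{1}{\left(-10\right) \left(1 + 200 - 700\right)} = \frac{1}{\left(-10\right) \left(-499\right)} = \frac{1}{4990}$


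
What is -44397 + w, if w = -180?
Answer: -44577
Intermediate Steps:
-44397 + w = -44397 - 180 = -44577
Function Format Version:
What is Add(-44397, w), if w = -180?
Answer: -44577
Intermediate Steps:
Add(-44397, w) = Add(-44397, -180) = -44577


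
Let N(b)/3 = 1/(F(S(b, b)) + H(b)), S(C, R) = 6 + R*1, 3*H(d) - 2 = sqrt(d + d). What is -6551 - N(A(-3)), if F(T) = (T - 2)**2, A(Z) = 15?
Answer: -1542362842/235439 + 9*sqrt(30)/1177195 ≈ -6551.0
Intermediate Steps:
H(d) = 2/3 + sqrt(2)*sqrt(d)/3 (H(d) = 2/3 + sqrt(d + d)/3 = 2/3 + sqrt(2*d)/3 = 2/3 + (sqrt(2)*sqrt(d))/3 = 2/3 + sqrt(2)*sqrt(d)/3)
S(C, R) = 6 + R
F(T) = (-2 + T)**2
N(b) = 3/(2/3 + (4 + b)**2 + sqrt(2)*sqrt(b)/3) (N(b) = 3/((-2 + (6 + b))**2 + (2/3 + sqrt(2)*sqrt(b)/3)) = 3/((4 + b)**2 + (2/3 + sqrt(2)*sqrt(b)/3)) = 3/(2/3 + (4 + b)**2 + sqrt(2)*sqrt(b)/3))
-6551 - N(A(-3)) = -6551 - 9/(2 + 3*(4 + 15)**2 + sqrt(2)*sqrt(15)) = -6551 - 9/(2 + 3*19**2 + sqrt(30)) = -6551 - 9/(2 + 3*361 + sqrt(30)) = -6551 - 9/(2 + 1083 + sqrt(30)) = -6551 - 9/(1085 + sqrt(30))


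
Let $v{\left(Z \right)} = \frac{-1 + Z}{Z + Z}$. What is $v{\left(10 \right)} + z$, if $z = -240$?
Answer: $- \frac{4791}{20} \approx -239.55$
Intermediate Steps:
$v{\left(Z \right)} = \frac{-1 + Z}{2 Z}$
$v{\left(10 \right)} + z = \frac{-1 + 10}{2 \cdot 10} - 240 = \frac{1}{2} \cdot \frac{1}{10} \cdot 9 - 240 = \frac{9}{20} - 240 = - \frac{4791}{20}$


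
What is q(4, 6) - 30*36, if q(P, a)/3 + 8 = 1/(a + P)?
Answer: -11037/10 ≈ -1103.7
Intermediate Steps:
q(P, a) = -24 + 3/(P + a) (q(P, a) = -24 + 3/(a + P) = -24 + 3/(P + a))
q(4, 6) - 30*36 = 3*(1 - 8*4 - 8*6)/(4 + 6) - 30*36 = 3*(1 - 32 - 48)/10 - 1080 = 3*(1/10)*(-79) - 1080 = -237/10 - 1080 = -11037/10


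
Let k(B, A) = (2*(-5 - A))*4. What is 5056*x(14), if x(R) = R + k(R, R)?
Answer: -697728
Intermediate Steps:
k(B, A) = -40 - 8*A (k(B, A) = (-10 - 2*A)*4 = -40 - 8*A)
x(R) = -40 - 7*R (x(R) = R + (-40 - 8*R) = -40 - 7*R)
5056*x(14) = 5056*(-40 - 7*14) = 5056*(-40 - 98) = 5056*(-138) = -697728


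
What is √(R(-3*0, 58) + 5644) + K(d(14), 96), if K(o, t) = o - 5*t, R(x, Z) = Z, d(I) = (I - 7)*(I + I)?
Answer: -284 + √5702 ≈ -208.49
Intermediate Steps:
d(I) = 2*I*(-7 + I) (d(I) = (-7 + I)*(2*I) = 2*I*(-7 + I))
√(R(-3*0, 58) + 5644) + K(d(14), 96) = √(58 + 5644) + (2*14*(-7 + 14) - 5*96) = √5702 + (2*14*7 - 480) = √5702 + (196 - 480) = √5702 - 284 = -284 + √5702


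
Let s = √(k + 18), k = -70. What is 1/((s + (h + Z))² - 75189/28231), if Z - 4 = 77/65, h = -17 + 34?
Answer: -119275975*I/(-52182500859*I + 10584366520*√13) ≈ 0.0014892 - 0.0010891*I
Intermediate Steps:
s = 2*I*√13 (s = √(-70 + 18) = √(-52) = 2*I*√13 ≈ 7.2111*I)
h = 17
Z = 337/65 (Z = 4 + 77/65 = 337/65 ≈ 5.1846)
1/((s + (h + Z))² - 75189/28231) = 1/((2*I*√13 + (17 + 337/65))² - 75189/28231) = 1/((2*I*√13 + 1442/65)² - 75189*1/28231) = 1/((1442/65 + 2*I*√13)² - 75189/28231) = 1/(-75189/28231 + (1442/65 + 2*I*√13)²)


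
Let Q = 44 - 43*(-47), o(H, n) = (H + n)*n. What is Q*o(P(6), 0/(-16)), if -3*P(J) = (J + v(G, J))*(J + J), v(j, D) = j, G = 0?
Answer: 0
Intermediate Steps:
P(J) = -2*J²/3 (P(J) = -(J + 0)*(J + J)/3 = -J*2*J/3 = -2*J²/3)
o(H, n) = n*(H + n)
Q = 2065 (Q = 44 + 2021 = 2065)
Q*o(P(6), 0/(-16)) = 2065*((0/(-16))*(-⅔*6² + 0/(-16))) = 2065*((0*(-1/16))*(-⅔*36 + 0*(-1/16))) = 2065*(0*(-24 + 0)) = 2065*(0*(-24)) = 2065*0 = 0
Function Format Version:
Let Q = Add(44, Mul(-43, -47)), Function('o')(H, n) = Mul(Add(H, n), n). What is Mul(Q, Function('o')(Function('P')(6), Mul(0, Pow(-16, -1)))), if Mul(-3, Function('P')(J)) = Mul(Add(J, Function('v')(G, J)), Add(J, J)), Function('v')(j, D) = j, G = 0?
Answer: 0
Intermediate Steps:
Function('P')(J) = Mul(Rational(-2, 3), Pow(J, 2)) (Function('P')(J) = Mul(Rational(-1, 3), Mul(Add(J, 0), Add(J, J))) = Mul(Rational(-1, 3), Mul(J, Mul(2, J))) = Mul(Rational(-1, 3), Mul(2, Pow(J, 2))) = Mul(Rational(-2, 3), Pow(J, 2)))
Function('o')(H, n) = Mul(n, Add(H, n))
Q = 2065 (Q = Add(44, 2021) = 2065)
Mul(Q, Function('o')(Function('P')(6), Mul(0, Pow(-16, -1)))) = Mul(2065, Mul(Mul(0, Pow(-16, -1)), Add(Mul(Rational(-2, 3), Pow(6, 2)), Mul(0, Pow(-16, -1))))) = Mul(2065, Mul(Mul(0, Rational(-1, 16)), Add(Mul(Rational(-2, 3), 36), Mul(0, Rational(-1, 16))))) = Mul(2065, Mul(0, Add(-24, 0))) = Mul(2065, Mul(0, -24)) = Mul(2065, 0) = 0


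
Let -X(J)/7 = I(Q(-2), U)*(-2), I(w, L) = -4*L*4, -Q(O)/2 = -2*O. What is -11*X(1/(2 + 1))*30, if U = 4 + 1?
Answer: 369600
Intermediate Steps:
Q(O) = 4*O (Q(O) = -(-4)*O = 4*O)
U = 5
I(w, L) = -16*L
X(J) = -1120 (X(J) = -7*(-16*5)*(-2) = -(-560)*(-2) = -7*160 = -1120)
-11*X(1/(2 + 1))*30 = -11*(-1120)*30 = 12320*30 = 369600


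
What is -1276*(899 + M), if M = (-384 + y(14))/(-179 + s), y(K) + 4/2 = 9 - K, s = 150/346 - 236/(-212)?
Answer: -1871024460360/1627069 ≈ -1.1499e+6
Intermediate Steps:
s = 14182/9169 (s = 150*(1/346) - 236*(-1/212) = 75/173 + 59/53 = 14182/9169 ≈ 1.5467)
y(K) = 7 - K (y(K) = -2 + (9 - K) = 7 - K)
M = 3585079/1627069 (M = (-384 + (7 - 1*14))/(-179 + 14182/9169) = (-384 + (7 - 14))/(-1627069/9169) = (-384 - 7)*(-9169/1627069) = -391*(-9169/1627069) = 3585079/1627069 ≈ 2.2034)
-1276*(899 + M) = -1276*(899 + 3585079/1627069) = -1276*1466320110/1627069 = -1871024460360/1627069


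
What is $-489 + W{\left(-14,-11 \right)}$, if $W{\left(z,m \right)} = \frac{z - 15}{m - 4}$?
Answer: $- \frac{7306}{15} \approx -487.07$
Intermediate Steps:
$W{\left(z,m \right)} = \frac{-15 + z}{-4 + m}$
$-489 + W{\left(-14,-11 \right)} = -489 + \frac{-15 - 14}{-4 - 11} = -489 + \frac{1}{-15} \left(-29\right) = -489 - - \frac{29}{15} = -489 + \frac{29}{15} = - \frac{7306}{15}$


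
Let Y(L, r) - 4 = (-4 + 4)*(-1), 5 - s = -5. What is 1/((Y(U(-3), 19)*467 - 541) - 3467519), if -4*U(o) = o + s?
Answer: -1/3466192 ≈ -2.8850e-7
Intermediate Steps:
s = 10 (s = 5 - 1*(-5) = 5 + 5 = 10)
U(o) = -5/2 - o/4 (U(o) = -(o + 10)/4 = -(10 + o)/4 = -5/2 - o/4)
Y(L, r) = 4 (Y(L, r) = 4 + (-4 + 4)*(-1) = 4 + 0*(-1) = 4 + 0 = 4)
1/((Y(U(-3), 19)*467 - 541) - 3467519) = 1/((4*467 - 541) - 3467519) = 1/((1868 - 541) - 3467519) = 1/(1327 - 3467519) = 1/(-3466192) = -1/3466192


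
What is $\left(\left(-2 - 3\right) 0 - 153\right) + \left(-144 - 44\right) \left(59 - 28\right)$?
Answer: $-5981$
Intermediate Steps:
$\left(\left(-2 - 3\right) 0 - 153\right) + \left(-144 - 44\right) \left(59 - 28\right) = \left(\left(-5\right) 0 - 153\right) - 5828 = \left(0 - 153\right) - 5828 = -153 - 5828 = -5981$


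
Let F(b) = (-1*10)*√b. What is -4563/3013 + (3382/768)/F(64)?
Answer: -145270343/92559360 ≈ -1.5695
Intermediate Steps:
F(b) = -10*√b
-4563/3013 + (3382/768)/F(64) = -4563/3013 + (3382/768)/((-10*√64)) = -4563*1/3013 + (3382*(1/768))/((-10*8)) = -4563/3013 + (1691/384)/(-80) = -4563/3013 + (1691/384)*(-1/80) = -4563/3013 - 1691/30720 = -145270343/92559360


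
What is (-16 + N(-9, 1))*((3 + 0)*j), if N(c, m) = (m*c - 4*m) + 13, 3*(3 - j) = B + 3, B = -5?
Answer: -176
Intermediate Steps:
j = 11/3 (j = 3 - (-5 + 3)/3 = 3 - ⅓*(-2) = 3 + ⅔ = 11/3 ≈ 3.6667)
N(c, m) = 13 - 4*m + c*m (N(c, m) = (c*m - 4*m) + 13 = (-4*m + c*m) + 13 = 13 - 4*m + c*m)
(-16 + N(-9, 1))*((3 + 0)*j) = (-16 + (13 - 4*1 - 9*1))*((3 + 0)*(11/3)) = (-16 + (13 - 4 - 9))*(3*(11/3)) = (-16 + 0)*11 = -16*11 = -176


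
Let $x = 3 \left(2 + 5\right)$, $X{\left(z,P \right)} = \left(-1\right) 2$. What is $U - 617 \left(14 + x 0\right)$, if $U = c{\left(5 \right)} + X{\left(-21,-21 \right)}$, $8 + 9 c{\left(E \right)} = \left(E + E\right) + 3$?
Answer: $- \frac{77755}{9} \approx -8639.4$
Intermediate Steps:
$X{\left(z,P \right)} = -2$
$x = 21$ ($x = 3 \cdot 7 = 21$)
$c{\left(E \right)} = - \frac{5}{9} + \frac{2 E}{9}$ ($c{\left(E \right)} = - \frac{8}{9} + \frac{\left(E + E\right) + 3}{9} = - \frac{8}{9} + \frac{2 E + 3}{9} = - \frac{8}{9} + \frac{3 + 2 E}{9} = - \frac{8}{9} + \left(\frac{1}{3} + \frac{2 E}{9}\right) = - \frac{5}{9} + \frac{2 E}{9}$)
$U = - \frac{13}{9}$ ($U = \left(- \frac{5}{9} + \frac{2}{9} \cdot 5\right) - 2 = \left(- \frac{5}{9} + \frac{10}{9}\right) - 2 = \frac{5}{9} - 2 = - \frac{13}{9} \approx -1.4444$)
$U - 617 \left(14 + x 0\right) = - \frac{13}{9} - 617 \left(14 + 21 \cdot 0\right) = - \frac{13}{9} - 617 \left(14 + 0\right) = - \frac{13}{9} - 8638 = - \frac{77755}{9}$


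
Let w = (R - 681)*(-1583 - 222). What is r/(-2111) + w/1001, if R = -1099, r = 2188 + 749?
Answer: 6779491963/2113111 ≈ 3208.3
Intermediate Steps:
r = 2937
w = 3212900 (w = (-1099 - 681)*(-1583 - 222) = -1780*(-1805) = 3212900)
r/(-2111) + w/1001 = 2937/(-2111) + 3212900/1001 = 2937*(-1/2111) + 3212900*(1/1001) = -2937/2111 + 3212900/1001 = 6779491963/2113111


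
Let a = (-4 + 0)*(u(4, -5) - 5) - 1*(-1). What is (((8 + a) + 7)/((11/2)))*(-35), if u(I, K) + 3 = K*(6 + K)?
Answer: -4760/11 ≈ -432.73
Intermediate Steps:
u(I, K) = -3 + K*(6 + K)
a = 53 (a = (-4 + 0)*((-3 + (-5)² + 6*(-5)) - 5) - 1*(-1) = -4*((-3 + 25 - 30) - 5) + 1 = -4*(-8 - 5) + 1 = -4*(-13) + 1 = 52 + 1 = 53)
(((8 + a) + 7)/((11/2)))*(-35) = (((8 + 53) + 7)/((11/2)))*(-35) = ((61 + 7)/((11*(½))))*(-35) = (68/(11/2))*(-35) = (68*(2/11))*(-35) = (136/11)*(-35) = -4760/11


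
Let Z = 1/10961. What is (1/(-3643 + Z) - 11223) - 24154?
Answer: -1412636238555/39930922 ≈ -35377.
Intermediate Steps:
Z = 1/10961 ≈ 9.1233e-5
(1/(-3643 + Z) - 11223) - 24154 = (1/(-3643 + 1/10961) - 11223) - 24154 = (1/(-39930922/10961) - 11223) - 24154 = (-10961/39930922 - 11223) - 24154 = -448144748567/39930922 - 24154 = -1412636238555/39930922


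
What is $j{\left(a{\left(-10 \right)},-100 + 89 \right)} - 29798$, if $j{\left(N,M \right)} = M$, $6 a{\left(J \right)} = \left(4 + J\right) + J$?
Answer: $-29809$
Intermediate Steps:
$a{\left(J \right)} = \frac{2}{3} + \frac{J}{3}$ ($a{\left(J \right)} = \frac{\left(4 + J\right) + J}{6} = \frac{4 + 2 J}{6} = \frac{2}{3} + \frac{J}{3}$)
$j{\left(a{\left(-10 \right)},-100 + 89 \right)} - 29798 = \left(-100 + 89\right) - 29798 = -11 - 29798 = -29809$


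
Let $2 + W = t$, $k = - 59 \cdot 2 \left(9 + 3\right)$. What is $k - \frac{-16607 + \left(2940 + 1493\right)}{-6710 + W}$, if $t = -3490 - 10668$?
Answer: $- \frac{14782047}{10435} \approx -1416.6$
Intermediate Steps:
$k = -1416$ ($k = - 59 \cdot 2 \cdot 12 = \left(-59\right) 24 = -1416$)
$t = -14158$
$W = -14160$ ($W = -2 - 14158 = -14160$)
$k - \frac{-16607 + \left(2940 + 1493\right)}{-6710 + W} = -1416 - \frac{-16607 + \left(2940 + 1493\right)}{-6710 - 14160} = -1416 - \frac{-16607 + 4433}{-20870} = -1416 - \left(-12174\right) \left(- \frac{1}{20870}\right) = -1416 - \frac{6087}{10435} = - \frac{14782047}{10435}$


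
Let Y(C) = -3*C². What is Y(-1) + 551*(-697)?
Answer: -384050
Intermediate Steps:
Y(-1) + 551*(-697) = -3*(-1)² + 551*(-697) = -3*1 - 384047 = -3 - 384047 = -384050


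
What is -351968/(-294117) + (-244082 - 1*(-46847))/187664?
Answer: 473032721/3246774864 ≈ 0.14569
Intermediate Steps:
-351968/(-294117) + (-244082 - 1*(-46847))/187664 = -351968*(-1/294117) + (-244082 + 46847)*(1/187664) = 20704/17301 - 197235*1/187664 = 20704/17301 - 197235/187664 = 473032721/3246774864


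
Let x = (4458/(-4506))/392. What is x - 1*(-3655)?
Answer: 1076002017/294392 ≈ 3655.0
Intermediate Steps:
x = -743/294392 (x = (4458*(-1/4506))*(1/392) = -743/751*1/392 = -743/294392 ≈ -0.0025238)
x - 1*(-3655) = -743/294392 - 1*(-3655) = -743/294392 + 3655 = 1076002017/294392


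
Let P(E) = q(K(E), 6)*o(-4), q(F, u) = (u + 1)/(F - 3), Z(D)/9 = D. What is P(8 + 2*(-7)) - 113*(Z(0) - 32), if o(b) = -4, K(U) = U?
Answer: 32572/9 ≈ 3619.1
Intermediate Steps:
Z(D) = 9*D
q(F, u) = (1 + u)/(-3 + F)
P(E) = -28/(-3 + E) (P(E) = ((1 + 6)/(-3 + E))*(-4) = (7/(-3 + E))*(-4) = -28/(-3 + E))
P(8 + 2*(-7)) - 113*(Z(0) - 32) = -28/(-3 + (8 + 2*(-7))) - 113*(9*0 - 32) = -28/(-3 + (8 - 14)) - 113*(0 - 32) = -28/(-3 - 6) - 113*(-32) = -28/(-9) - 1*(-3616) = -28*(-1/9) + 3616 = 28/9 + 3616 = 32572/9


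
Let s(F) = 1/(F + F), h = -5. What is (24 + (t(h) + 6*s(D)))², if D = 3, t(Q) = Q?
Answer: 400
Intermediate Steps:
s(F) = 1/(2*F)
(24 + (t(h) + 6*s(D)))² = (24 + (-5 + 6*((½)/3)))² = (24 + (-5 + 6*((½)*(⅓))))² = (24 + (-5 + 6*(⅙)))² = (24 + (-5 + 1))² = (24 - 4)² = 20² = 400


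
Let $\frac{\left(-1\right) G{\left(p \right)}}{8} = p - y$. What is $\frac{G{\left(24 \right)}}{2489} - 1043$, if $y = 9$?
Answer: $- \frac{2596147}{2489} \approx -1043.0$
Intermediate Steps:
$G{\left(p \right)} = 72 - 8 p$ ($G{\left(p \right)} = - 8 \left(p - 9\right) = - 8 \left(-9 + p\right) = 72 - 8 p$)
$\frac{G{\left(24 \right)}}{2489} - 1043 = \frac{72 - 192}{2489} - 1043 = \left(72 - 192\right) \frac{1}{2489} - 1043 = \left(-120\right) \frac{1}{2489} - 1043 = - \frac{120}{2489} - 1043 = - \frac{2596147}{2489}$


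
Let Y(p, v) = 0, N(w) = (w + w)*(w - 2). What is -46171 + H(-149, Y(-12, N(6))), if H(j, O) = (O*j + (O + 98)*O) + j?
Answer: -46320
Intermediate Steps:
N(w) = 2*w*(-2 + w) (N(w) = (2*w)*(-2 + w) = 2*w*(-2 + w))
H(j, O) = j + O*j + O*(98 + O) (H(j, O) = (O*j + (98 + O)*O) + j = (O*j + O*(98 + O)) + j = j + O*j + O*(98 + O))
-46171 + H(-149, Y(-12, N(6))) = -46171 + (-149 + 0**2 + 98*0 + 0*(-149)) = -46171 + (-149 + 0 + 0 + 0) = -46171 - 149 = -46320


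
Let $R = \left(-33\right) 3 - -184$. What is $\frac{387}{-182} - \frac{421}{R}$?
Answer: $- \frac{109517}{15470} \approx -7.0793$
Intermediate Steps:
$R = 85$ ($R = -99 + 184 = 85$)
$\frac{387}{-182} - \frac{421}{R} = \frac{387}{-182} - \frac{421}{85} = 387 \left(- \frac{1}{182}\right) - \frac{421}{85} = - \frac{387}{182} - \frac{421}{85} = - \frac{109517}{15470}$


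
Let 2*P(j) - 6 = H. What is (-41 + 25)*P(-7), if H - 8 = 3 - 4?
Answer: -104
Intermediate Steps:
H = 7 (H = 8 + (3 - 4) = 8 - 1 = 7)
P(j) = 13/2 (P(j) = 3 + (1/2)*7 = 3 + 7/2 = 13/2)
(-41 + 25)*P(-7) = (-41 + 25)*(13/2) = -16*13/2 = -104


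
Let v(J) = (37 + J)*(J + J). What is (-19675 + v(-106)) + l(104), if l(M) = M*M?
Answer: 5769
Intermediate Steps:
v(J) = 2*J*(37 + J) (v(J) = (37 + J)*(2*J) = 2*J*(37 + J))
l(M) = M²
(-19675 + v(-106)) + l(104) = (-19675 + 2*(-106)*(37 - 106)) + 104² = (-19675 + 2*(-106)*(-69)) + 10816 = (-19675 + 14628) + 10816 = -5047 + 10816 = 5769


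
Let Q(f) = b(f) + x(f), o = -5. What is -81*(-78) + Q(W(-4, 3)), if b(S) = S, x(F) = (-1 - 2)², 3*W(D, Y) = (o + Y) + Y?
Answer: 18982/3 ≈ 6327.3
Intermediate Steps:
W(D, Y) = -5/3 + 2*Y/3 (W(D, Y) = ((-5 + Y) + Y)/3 = (-5 + 2*Y)/3 = -5/3 + 2*Y/3)
x(F) = 9 (x(F) = (-3)² = 9)
Q(f) = 9 + f (Q(f) = f + 9 = 9 + f)
-81*(-78) + Q(W(-4, 3)) = -81*(-78) + (9 + (-5/3 + (⅔)*3)) = 6318 + (9 + (-5/3 + 2)) = 6318 + (9 + ⅓) = 6318 + 28/3 = 18982/3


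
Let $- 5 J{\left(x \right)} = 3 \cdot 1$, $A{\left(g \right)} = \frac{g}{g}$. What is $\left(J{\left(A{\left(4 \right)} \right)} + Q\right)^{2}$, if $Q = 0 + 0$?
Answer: $\frac{9}{25} \approx 0.36$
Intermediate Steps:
$A{\left(g \right)} = 1$
$Q = 0$
$J{\left(x \right)} = - \frac{3}{5}$ ($J{\left(x \right)} = - \frac{3 \cdot 1}{5} = \left(- \frac{1}{5}\right) 3 = - \frac{3}{5}$)
$\left(J{\left(A{\left(4 \right)} \right)} + Q\right)^{2} = \left(- \frac{3}{5} + 0\right)^{2} = \left(- \frac{3}{5}\right)^{2} = \frac{9}{25}$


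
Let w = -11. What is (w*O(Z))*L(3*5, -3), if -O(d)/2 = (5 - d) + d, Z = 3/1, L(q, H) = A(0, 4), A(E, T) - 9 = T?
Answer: 1430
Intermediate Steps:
A(E, T) = 9 + T
L(q, H) = 13 (L(q, H) = 9 + 4 = 13)
Z = 3 (Z = 3*1 = 3)
O(d) = -10 (O(d) = -2*((5 - d) + d) = -2*5 = -10)
(w*O(Z))*L(3*5, -3) = -11*(-10)*13 = 110*13 = 1430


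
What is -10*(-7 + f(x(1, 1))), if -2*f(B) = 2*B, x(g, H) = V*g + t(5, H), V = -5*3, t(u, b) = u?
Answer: -30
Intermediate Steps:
V = -15
x(g, H) = 5 - 15*g (x(g, H) = -15*g + 5 = 5 - 15*g)
f(B) = -B
-10*(-7 + f(x(1, 1))) = -10*(-7 - (5 - 15*1)) = -10*(-7 - (5 - 15)) = -10*(-7 - 1*(-10)) = -10*(-7 + 10) = -10*3 = -30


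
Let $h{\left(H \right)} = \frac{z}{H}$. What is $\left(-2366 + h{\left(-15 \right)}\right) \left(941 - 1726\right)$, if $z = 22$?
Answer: $\frac{5575384}{3} \approx 1.8585 \cdot 10^{6}$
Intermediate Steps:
$h{\left(H \right)} = \frac{22}{H}$
$\left(-2366 + h{\left(-15 \right)}\right) \left(941 - 1726\right) = \left(-2366 + \frac{22}{-15}\right) \left(941 - 1726\right) = \left(-2366 + 22 \left(- \frac{1}{15}\right)\right) \left(-785\right) = \left(-2366 - \frac{22}{15}\right) \left(-785\right) = \left(- \frac{35512}{15}\right) \left(-785\right) = \frac{5575384}{3}$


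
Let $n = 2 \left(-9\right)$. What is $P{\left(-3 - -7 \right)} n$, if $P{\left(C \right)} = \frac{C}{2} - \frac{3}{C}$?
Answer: $- \frac{45}{2} \approx -22.5$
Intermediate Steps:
$P{\left(C \right)} = \frac{C}{2} - \frac{3}{C}$ ($P{\left(C \right)} = C \frac{1}{2} - \frac{3}{C} = \frac{C}{2} - \frac{3}{C}$)
$n = -18$
$P{\left(-3 - -7 \right)} n = \left(\frac{-3 - -7}{2} - \frac{3}{-3 - -7}\right) \left(-18\right) = \left(\frac{-3 + 7}{2} - \frac{3}{-3 + 7}\right) \left(-18\right) = \left(\frac{1}{2} \cdot 4 - \frac{3}{4}\right) \left(-18\right) = \left(2 - \frac{3}{4}\right) \left(-18\right) = \frac{5}{4} \left(-18\right) = - \frac{45}{2}$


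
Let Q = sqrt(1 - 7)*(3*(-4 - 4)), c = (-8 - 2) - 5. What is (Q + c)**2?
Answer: -3231 + 720*I*sqrt(6) ≈ -3231.0 + 1763.6*I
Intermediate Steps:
c = -15 (c = -10 - 5 = -15)
Q = -24*I*sqrt(6) (Q = sqrt(-6)*(3*(-8)) = (I*sqrt(6))*(-24) = -24*I*sqrt(6) ≈ -58.788*I)
(Q + c)**2 = (-24*I*sqrt(6) - 15)**2 = (-15 - 24*I*sqrt(6))**2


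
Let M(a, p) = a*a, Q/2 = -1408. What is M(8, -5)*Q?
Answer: -180224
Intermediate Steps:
Q = -2816 (Q = 2*(-1408) = -2816)
M(a, p) = a**2
M(8, -5)*Q = 8**2*(-2816) = 64*(-2816) = -180224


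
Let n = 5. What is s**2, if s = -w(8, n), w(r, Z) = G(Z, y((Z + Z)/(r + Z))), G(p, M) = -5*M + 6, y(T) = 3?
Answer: 81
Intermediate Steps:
G(p, M) = 6 - 5*M
w(r, Z) = -9 (w(r, Z) = 6 - 5*3 = 6 - 15 = -9)
s = 9 (s = -1*(-9) = 9)
s**2 = 9**2 = 81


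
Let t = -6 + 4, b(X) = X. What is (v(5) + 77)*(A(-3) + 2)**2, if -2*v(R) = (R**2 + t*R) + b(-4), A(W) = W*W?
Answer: 17303/2 ≈ 8651.5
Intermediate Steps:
A(W) = W**2
t = -2
v(R) = 2 + R - R**2/2 (v(R) = -((R**2 - 2*R) - 4)/2 = -(-4 + R**2 - 2*R)/2 = 2 + R - R**2/2)
(v(5) + 77)*(A(-3) + 2)**2 = ((2 + 5 - 1/2*5**2) + 77)*((-3)**2 + 2)**2 = ((2 + 5 - 1/2*25) + 77)*(9 + 2)**2 = ((2 + 5 - 25/2) + 77)*11**2 = (-11/2 + 77)*121 = (143/2)*121 = 17303/2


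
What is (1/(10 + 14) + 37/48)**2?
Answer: 169/256 ≈ 0.66016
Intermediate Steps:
(1/(10 + 14) + 37/48)**2 = (1/24 + 37*(1/48))**2 = (1/24 + 37/48)**2 = (13/16)**2 = 169/256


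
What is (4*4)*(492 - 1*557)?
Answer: -1040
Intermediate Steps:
(4*4)*(492 - 1*557) = 16*(492 - 557) = 16*(-65) = -1040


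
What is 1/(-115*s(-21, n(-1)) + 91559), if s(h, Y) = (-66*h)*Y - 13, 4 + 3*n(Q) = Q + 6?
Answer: 1/39924 ≈ 2.5048e-5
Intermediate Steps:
n(Q) = 2/3 + Q/3 (n(Q) = -4/3 + (Q + 6)/3 = -4/3 + (6 + Q)/3 = -4/3 + (2 + Q/3) = 2/3 + Q/3)
s(h, Y) = -13 - 66*Y*h (s(h, Y) = -66*Y*h - 13 = -13 - 66*Y*h)
1/(-115*s(-21, n(-1)) + 91559) = 1/(-115*(-13 - 66*(2/3 + (1/3)*(-1))*(-21)) + 91559) = 1/(-115*(-13 - 66*(2/3 - 1/3)*(-21)) + 91559) = 1/(-115*(-13 - 66*1/3*(-21)) + 91559) = 1/(-115*(-13 + 462) + 91559) = 1/(-115*449 + 91559) = 1/(-51635 + 91559) = 1/39924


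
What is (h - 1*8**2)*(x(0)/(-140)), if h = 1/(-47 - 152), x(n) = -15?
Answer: -38211/5572 ≈ -6.8577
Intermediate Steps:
h = -1/199 (h = 1/(-199) = -1/199 ≈ -0.0050251)
(h - 1*8**2)*(x(0)/(-140)) = (-1/199 - 1*8**2)*(-15/(-140)) = (-1/199 - 1*64)*(-15*(-1/140)) = (-1/199 - 64)*(3/28) = -12737/199*3/28 = -38211/5572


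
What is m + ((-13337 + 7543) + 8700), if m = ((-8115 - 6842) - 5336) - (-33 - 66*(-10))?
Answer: -18014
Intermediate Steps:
m = -20920 (m = (-14957 - 5336) - (-33 + 660) = -20293 - 1*627 = -20293 - 627 = -20920)
m + ((-13337 + 7543) + 8700) = -20920 + ((-13337 + 7543) + 8700) = -20920 + (-5794 + 8700) = -20920 + 2906 = -18014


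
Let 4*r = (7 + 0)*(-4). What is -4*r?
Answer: 28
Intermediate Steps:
r = -7 (r = ((7 + 0)*(-4))/4 = (7*(-4))/4 = (¼)*(-28) = -7)
-4*r = -4*(-7) = 28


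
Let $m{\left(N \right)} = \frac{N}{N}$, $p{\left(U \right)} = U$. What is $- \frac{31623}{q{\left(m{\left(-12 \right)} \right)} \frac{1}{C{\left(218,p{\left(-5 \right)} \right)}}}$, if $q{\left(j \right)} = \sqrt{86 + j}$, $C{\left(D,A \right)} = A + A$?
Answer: $\frac{105410 \sqrt{87}}{29} \approx 33903.0$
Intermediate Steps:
$C{\left(D,A \right)} = 2 A$
$m{\left(N \right)} = 1$
$- \frac{31623}{q{\left(m{\left(-12 \right)} \right)} \frac{1}{C{\left(218,p{\left(-5 \right)} \right)}}} = - \frac{31623}{\sqrt{86 + 1} \frac{1}{2 \left(-5\right)}} = - \frac{31623}{\sqrt{87} \frac{1}{-10}} = - \frac{31623}{\sqrt{87} \left(- \frac{1}{10}\right)} = - \frac{31623}{\left(- \frac{1}{10}\right) \sqrt{87}} = - 31623 \left(- \frac{10 \sqrt{87}}{87}\right) = \frac{105410 \sqrt{87}}{29}$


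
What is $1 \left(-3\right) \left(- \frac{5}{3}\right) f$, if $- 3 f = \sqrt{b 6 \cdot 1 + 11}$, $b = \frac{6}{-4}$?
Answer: $- \frac{5 \sqrt{2}}{3} \approx -2.357$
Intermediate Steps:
$b = - \frac{3}{2}$ ($b = 6 \left(- \frac{1}{4}\right) = - \frac{3}{2} \approx -1.5$)
$f = - \frac{\sqrt{2}}{3}$ ($f = - \frac{\sqrt{\left(- \frac{3}{2}\right) 6 \cdot 1 + 11}}{3} = - \frac{\sqrt{\left(-9\right) 1 + 11}}{3} = - \frac{\sqrt{-9 + 11}}{3} = - \frac{\sqrt{2}}{3} \approx -0.4714$)
$1 \left(-3\right) \left(- \frac{5}{3}\right) f = 1 \left(-3\right) \left(- \frac{5}{3}\right) \left(- \frac{\sqrt{2}}{3}\right) = - 3 \left(\left(-5\right) \frac{1}{3}\right) \left(- \frac{\sqrt{2}}{3}\right) = \left(-3\right) \left(- \frac{5}{3}\right) \left(- \frac{\sqrt{2}}{3}\right) = 5 \left(- \frac{\sqrt{2}}{3}\right) = - \frac{5 \sqrt{2}}{3}$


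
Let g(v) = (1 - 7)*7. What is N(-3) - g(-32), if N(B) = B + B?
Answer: 36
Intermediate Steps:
g(v) = -42 (g(v) = -6*7 = -42)
N(B) = 2*B
N(-3) - g(-32) = 2*(-3) - 1*(-42) = -6 + 42 = 36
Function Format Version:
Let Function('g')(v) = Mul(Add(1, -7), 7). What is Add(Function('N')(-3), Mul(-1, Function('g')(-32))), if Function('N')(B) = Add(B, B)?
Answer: 36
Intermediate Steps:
Function('g')(v) = -42 (Function('g')(v) = Mul(-6, 7) = -42)
Function('N')(B) = Mul(2, B)
Add(Function('N')(-3), Mul(-1, Function('g')(-32))) = Add(Mul(2, -3), Mul(-1, -42)) = Add(-6, 42) = 36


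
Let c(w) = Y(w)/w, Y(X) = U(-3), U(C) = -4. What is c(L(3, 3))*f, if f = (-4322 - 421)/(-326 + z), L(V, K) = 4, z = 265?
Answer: -4743/61 ≈ -77.754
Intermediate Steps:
Y(X) = -4
c(w) = -4/w
f = 4743/61 (f = (-4322 - 421)/(-326 + 265) = -4743/(-61) = -4743*(-1/61) = 4743/61 ≈ 77.754)
c(L(3, 3))*f = -4/4*(4743/61) = -4*¼*(4743/61) = -1*4743/61 = -4743/61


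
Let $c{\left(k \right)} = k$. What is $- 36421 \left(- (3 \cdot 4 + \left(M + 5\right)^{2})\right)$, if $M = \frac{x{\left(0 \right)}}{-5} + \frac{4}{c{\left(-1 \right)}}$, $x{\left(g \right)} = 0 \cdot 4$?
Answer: $473473$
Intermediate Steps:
$x{\left(g \right)} = 0$
$M = -4$ ($M = \frac{0}{-5} + \frac{4}{-1} = 0 \left(- \frac{1}{5}\right) + 4 \left(-1\right) = 0 - 4 = -4$)
$- 36421 \left(- (3 \cdot 4 + \left(M + 5\right)^{2})\right) = - 36421 \left(- (3 \cdot 4 + \left(-4 + 5\right)^{2})\right) = - 36421 \left(- (12 + 1^{2})\right) = - 36421 \left(- (12 + 1)\right) = - 36421 \left(\left(-1\right) 13\right) = \left(-36421\right) \left(-13\right) = 473473$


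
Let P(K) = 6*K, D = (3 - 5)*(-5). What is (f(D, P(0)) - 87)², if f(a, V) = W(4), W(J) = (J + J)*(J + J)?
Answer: 529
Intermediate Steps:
W(J) = 4*J² (W(J) = (2*J)*(2*J) = 4*J²)
D = 10 (D = -2*(-5) = 10)
f(a, V) = 64 (f(a, V) = 4*4² = 4*16 = 64)
(f(D, P(0)) - 87)² = (64 - 87)² = (-23)² = 529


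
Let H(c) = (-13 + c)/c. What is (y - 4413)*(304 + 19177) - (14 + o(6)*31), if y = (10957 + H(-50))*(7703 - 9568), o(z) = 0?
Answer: -3982221842739/10 ≈ -3.9822e+11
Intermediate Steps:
H(c) = (-13 + c)/c
y = -204371549/10 (y = (10957 + (-13 - 50)/(-50))*(7703 - 9568) = (10957 - 1/50*(-63))*(-1865) = (10957 + 63/50)*(-1865) = (547913/50)*(-1865) = -204371549/10 ≈ -2.0437e+7)
(y - 4413)*(304 + 19177) - (14 + o(6)*31) = (-204371549/10 - 4413)*(304 + 19177) - (14 + 0*31) = -204415679/10*19481 - (14 + 0) = -3982221842599/10 - 1*14 = -3982221842599/10 - 14 = -3982221842739/10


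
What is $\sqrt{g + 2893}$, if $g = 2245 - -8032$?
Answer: $\sqrt{13170} \approx 114.76$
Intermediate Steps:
$g = 10277$ ($g = 2245 + 8032 = 10277$)
$\sqrt{g + 2893} = \sqrt{10277 + 2893} = \sqrt{13170}$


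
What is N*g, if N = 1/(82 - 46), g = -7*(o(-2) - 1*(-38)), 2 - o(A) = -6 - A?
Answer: -77/9 ≈ -8.5556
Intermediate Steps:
o(A) = 8 + A (o(A) = 2 - (-6 - A) = 2 + (6 + A) = 8 + A)
g = -308 (g = -7*((8 - 2) - 1*(-38)) = -7*(6 + 38) = -7*44 = -308)
N = 1/36 ≈ 0.027778
N*g = (1/36)*(-308) = -77/9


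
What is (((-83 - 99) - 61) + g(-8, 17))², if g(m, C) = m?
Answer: 63001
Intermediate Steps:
(((-83 - 99) - 61) + g(-8, 17))² = (((-83 - 99) - 61) - 8)² = ((-182 - 61) - 8)² = (-243 - 8)² = (-251)² = 63001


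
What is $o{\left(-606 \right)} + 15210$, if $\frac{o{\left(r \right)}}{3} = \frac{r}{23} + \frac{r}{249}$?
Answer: $\frac{28871058}{1909} \approx 15124.0$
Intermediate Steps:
$o{\left(r \right)} = \frac{272 r}{1909}$ ($o{\left(r \right)} = 3 \left(\frac{r}{23} + \frac{r}{249}\right) = 3 \frac{272 r}{5727} = \frac{272 r}{1909}$)
$o{\left(-606 \right)} + 15210 = \frac{272}{1909} \left(-606\right) + 15210 = - \frac{164832}{1909} + 15210 = \frac{28871058}{1909}$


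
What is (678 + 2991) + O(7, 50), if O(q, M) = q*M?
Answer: 4019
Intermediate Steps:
O(q, M) = M*q
(678 + 2991) + O(7, 50) = (678 + 2991) + 50*7 = 3669 + 350 = 4019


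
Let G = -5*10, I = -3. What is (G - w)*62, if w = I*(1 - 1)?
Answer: -3100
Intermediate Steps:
w = 0 (w = -3*(1 - 1) = -3*0 = 0)
G = -50
(G - w)*62 = (-50 - 1*0)*62 = (-50 + 0)*62 = -50*62 = -3100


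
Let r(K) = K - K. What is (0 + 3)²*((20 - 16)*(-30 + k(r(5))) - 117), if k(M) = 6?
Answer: -1917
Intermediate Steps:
r(K) = 0
(0 + 3)²*((20 - 16)*(-30 + k(r(5))) - 117) = (0 + 3)²*((20 - 16)*(-30 + 6) - 117) = 3²*(4*(-24) - 117) = 9*(-96 - 117) = 9*(-213) = -1917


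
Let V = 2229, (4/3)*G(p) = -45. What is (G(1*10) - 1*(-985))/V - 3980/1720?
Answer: -723527/383388 ≈ -1.8872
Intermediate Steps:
G(p) = -135/4 (G(p) = (¾)*(-45) = -135/4)
(G(1*10) - 1*(-985))/V - 3980/1720 = (-135/4 - 1*(-985))/2229 - 3980/1720 = (-135/4 + 985)*(1/2229) - 3980*1/1720 = (3805/4)*(1/2229) - 199/86 = 3805/8916 - 199/86 = -723527/383388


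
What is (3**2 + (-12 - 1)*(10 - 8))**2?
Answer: 289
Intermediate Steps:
(3**2 + (-12 - 1)*(10 - 8))**2 = (9 - 13*2)**2 = (9 - 26)**2 = (-17)**2 = 289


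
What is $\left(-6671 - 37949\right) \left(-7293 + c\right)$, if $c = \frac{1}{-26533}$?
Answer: $\frac{8634200685400}{26533} \approx 3.2541 \cdot 10^{8}$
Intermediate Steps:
$c = - \frac{1}{26533} \approx -3.7689 \cdot 10^{-5}$
$\left(-6671 - 37949\right) \left(-7293 + c\right) = \left(-6671 - 37949\right) \left(-7293 - \frac{1}{26533}\right) = \left(-44620\right) \left(- \frac{193505170}{26533}\right) = \frac{8634200685400}{26533}$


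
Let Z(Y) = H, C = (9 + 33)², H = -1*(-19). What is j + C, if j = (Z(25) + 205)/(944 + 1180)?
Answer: 936740/531 ≈ 1764.1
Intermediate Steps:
H = 19
C = 1764 (C = 42² = 1764)
Z(Y) = 19
j = 56/531 (j = (19 + 205)/(944 + 1180) = 224/2124 = 224*(1/2124) = 56/531 ≈ 0.10546)
j + C = 56/531 + 1764 = 936740/531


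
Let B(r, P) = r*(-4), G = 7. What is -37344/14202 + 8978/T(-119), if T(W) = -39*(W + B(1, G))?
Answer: -106242/140179 ≈ -0.75790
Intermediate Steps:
B(r, P) = -4*r
T(W) = 156 - 39*W (T(W) = -39*(W - 4*1) = -39*(W - 4) = -39*(-4 + W) = 156 - 39*W)
-37344/14202 + 8978/T(-119) = -37344/14202 + 8978/(156 - 39*(-119)) = -37344*1/14202 + 8978/(156 + 4641) = -6224/2367 + 8978/4797 = -106242/140179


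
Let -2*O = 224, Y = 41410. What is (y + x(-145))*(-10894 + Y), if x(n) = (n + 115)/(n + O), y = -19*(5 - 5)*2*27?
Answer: 915480/257 ≈ 3562.2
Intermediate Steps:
O = -112 (O = -½*224 = -112)
y = 0 (y = -0*2*27 = -19*0*27 = 0*27 = 0)
x(n) = (115 + n)/(-112 + n) (x(n) = (n + 115)/(n - 112) = (115 + n)/(-112 + n))
(y + x(-145))*(-10894 + Y) = (0 + (115 - 145)/(-112 - 145))*(-10894 + 41410) = (0 - 30/(-257))*30516 = (0 - 1/257*(-30))*30516 = (0 + 30/257)*30516 = (30/257)*30516 = 915480/257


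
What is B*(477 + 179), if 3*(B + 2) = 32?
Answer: 17056/3 ≈ 5685.3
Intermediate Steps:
B = 26/3 (B = -2 + (⅓)*32 = -2 + 32/3 = 26/3 ≈ 8.6667)
B*(477 + 179) = 26*(477 + 179)/3 = (26/3)*656 = 17056/3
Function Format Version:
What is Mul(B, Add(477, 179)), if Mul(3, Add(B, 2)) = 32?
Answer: Rational(17056, 3) ≈ 5685.3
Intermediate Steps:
B = Rational(26, 3) (B = Add(-2, Mul(Rational(1, 3), 32)) = Add(-2, Rational(32, 3)) = Rational(26, 3) ≈ 8.6667)
Mul(B, Add(477, 179)) = Mul(Rational(26, 3), Add(477, 179)) = Mul(Rational(26, 3), 656) = Rational(17056, 3)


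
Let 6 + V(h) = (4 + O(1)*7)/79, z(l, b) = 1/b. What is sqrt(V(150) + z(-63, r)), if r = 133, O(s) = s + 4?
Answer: 4*I*sqrt(37940777)/10507 ≈ 2.345*I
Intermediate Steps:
O(s) = 4 + s
V(h) = -435/79 (V(h) = -6 + (4 + (4 + 1)*7)/79 = -6 + (4 + 5*7)*(1/79) = -6 + (4 + 35)*(1/79) = -6 + 39*(1/79) = -6 + 39/79 = -435/79)
sqrt(V(150) + z(-63, r)) = sqrt(-435/79 + 1/133) = sqrt(-57776/10507) = 4*I*sqrt(37940777)/10507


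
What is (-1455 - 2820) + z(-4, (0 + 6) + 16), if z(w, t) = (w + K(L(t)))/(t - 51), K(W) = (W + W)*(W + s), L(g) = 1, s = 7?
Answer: -123987/29 ≈ -4275.4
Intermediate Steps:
K(W) = 2*W*(7 + W) (K(W) = (W + W)*(W + 7) = (2*W)*(7 + W) = 2*W*(7 + W))
z(w, t) = (16 + w)/(-51 + t) (z(w, t) = (w + 2*1*(7 + 1))/(t - 51) = (w + 2*1*8)/(-51 + t) = (w + 16)/(-51 + t) = (16 + w)/(-51 + t))
(-1455 - 2820) + z(-4, (0 + 6) + 16) = (-1455 - 2820) + (16 - 4)/(-51 + ((0 + 6) + 16)) = -4275 + 12/(-51 + (6 + 16)) = -4275 + 12/(-51 + 22) = -4275 + 12/(-29) = -4275 - 1/29*12 = -4275 - 12/29 = -123987/29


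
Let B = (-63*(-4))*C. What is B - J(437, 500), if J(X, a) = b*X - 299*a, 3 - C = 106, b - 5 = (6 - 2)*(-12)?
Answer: 142335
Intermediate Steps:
b = -43 (b = 5 + (6 - 2)*(-12) = 5 + 4*(-12) = 5 - 48 = -43)
C = -103 (C = 3 - 1*106 = 3 - 106 = -103)
J(X, a) = -299*a - 43*X (J(X, a) = -43*X - 299*a = -299*a - 43*X)
B = -25956 (B = -63*(-4)*(-103) = 252*(-103) = -25956)
B - J(437, 500) = -25956 - (-299*500 - 43*437) = -25956 - (-149500 - 18791) = -25956 - 1*(-168291) = -25956 + 168291 = 142335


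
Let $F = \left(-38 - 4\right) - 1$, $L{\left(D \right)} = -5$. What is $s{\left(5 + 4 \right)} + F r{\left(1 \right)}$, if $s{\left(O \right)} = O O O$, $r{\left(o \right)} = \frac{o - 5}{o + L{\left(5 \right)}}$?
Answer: $686$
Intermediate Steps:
$r{\left(o \right)} = 1$ ($r{\left(o \right)} = \frac{o - 5}{o - 5} = \frac{-5 + o}{-5 + o} = 1$)
$s{\left(O \right)} = O^{3}$ ($s{\left(O \right)} = O^{2} O = O^{3}$)
$F = -43$ ($F = -42 - 1 = -43$)
$s{\left(5 + 4 \right)} + F r{\left(1 \right)} = \left(5 + 4\right)^{3} - 43 = 9^{3} - 43 = 729 - 43 = 686$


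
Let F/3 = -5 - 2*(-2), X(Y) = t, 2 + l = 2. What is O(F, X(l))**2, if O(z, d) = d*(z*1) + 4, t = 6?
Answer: 196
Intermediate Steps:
l = 0 (l = -2 + 2 = 0)
X(Y) = 6
F = -3 (F = 3*(-5 - 2*(-2)) = 3*(-5 + 4) = 3*(-1) = -3)
O(z, d) = 4 + d*z (O(z, d) = d*z + 4 = 4 + d*z)
O(F, X(l))**2 = (4 + 6*(-3))**2 = (4 - 18)**2 = (-14)**2 = 196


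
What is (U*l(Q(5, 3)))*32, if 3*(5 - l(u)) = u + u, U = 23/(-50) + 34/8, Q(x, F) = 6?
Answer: 3032/25 ≈ 121.28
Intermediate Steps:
U = 379/100 (U = 23*(-1/50) + 34*(⅛) = -23/50 + 17/4 = 379/100 ≈ 3.7900)
l(u) = 5 - 2*u/3 (l(u) = 5 - (u + u)/3 = 5 - 2*u/3)
(U*l(Q(5, 3)))*32 = (379*(5 - ⅔*6)/100)*32 = (379*(5 - 4)/100)*32 = ((379/100)*1)*32 = (379/100)*32 = 3032/25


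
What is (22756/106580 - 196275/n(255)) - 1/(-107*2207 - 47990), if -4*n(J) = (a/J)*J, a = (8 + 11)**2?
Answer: 5944484311663676/2733088999455 ≈ 2175.0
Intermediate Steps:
a = 361 (a = 19**2 = 361)
n(J) = -361/4 (n(J) = -361/J*J/4 = -1/4*361 = -361/4)
(22756/106580 - 196275/n(255)) - 1/(-107*2207 - 47990) = (22756/106580 - 196275/(-361/4)) - 1/(-107*2207 - 47990) = (22756*(1/106580) - 196275*(-4/361)) - 1/(-236149 - 47990) = (5689/26645 + 785100/361) - 1/(-284139) = 20921043229/9618845 - 1*(-1/284139) = 20921043229/9618845 + 1/284139 = 5944484311663676/2733088999455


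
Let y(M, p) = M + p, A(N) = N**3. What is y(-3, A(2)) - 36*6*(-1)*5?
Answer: 1085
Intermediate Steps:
y(-3, A(2)) - 36*6*(-1)*5 = (-3 + 2**3) - 36*6*(-1)*5 = (-3 + 8) - (-216)*5 = 5 - 36*(-30) = 5 + 1080 = 1085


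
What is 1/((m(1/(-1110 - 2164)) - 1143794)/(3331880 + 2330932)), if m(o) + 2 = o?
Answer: -18540046488/3744788105 ≈ -4.9509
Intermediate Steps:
m(o) = -2 + o
1/((m(1/(-1110 - 2164)) - 1143794)/(3331880 + 2330932)) = 1/(((-2 + 1/(-1110 - 2164)) - 1143794)/(3331880 + 2330932)) = 1/(((-2 + 1/(-3274)) - 1143794)/5662812) = 1/(((-2 - 1/3274) - 1143794)*(1/5662812)) = 1/((-6549/3274 - 1143794)*(1/5662812)) = 1/(-3744788105/3274*1/5662812) = 1/(-3744788105/18540046488) = -18540046488/3744788105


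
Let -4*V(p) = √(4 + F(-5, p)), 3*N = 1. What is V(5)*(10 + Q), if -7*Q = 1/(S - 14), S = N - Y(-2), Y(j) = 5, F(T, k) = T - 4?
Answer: -3923*I*√5/1568 ≈ -5.5945*I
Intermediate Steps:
F(T, k) = -4 + T
N = ⅓ (N = (⅓)*1 = ⅓ ≈ 0.33333)
V(p) = -I*√5/4 (V(p) = -√(4 + (-4 - 5))/4 = -√(4 - 9)/4 = -I*√5/4)
S = -14/3 (S = ⅓ - 1*5 = ⅓ - 5 = -14/3 ≈ -4.6667)
Q = 3/392 (Q = -1/(7*(-14/3 - 14)) = -1/(7*(-56/3)) = -⅐*(-3/56) = 3/392 ≈ 0.0076531)
V(5)*(10 + Q) = (-I*√5/4)*(10 + 3/392) = -I*√5/4*(3923/392) = -3923*I*√5/1568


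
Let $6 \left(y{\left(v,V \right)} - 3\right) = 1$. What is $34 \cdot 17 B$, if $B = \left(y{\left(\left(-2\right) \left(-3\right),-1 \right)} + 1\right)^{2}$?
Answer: $\frac{180625}{18} \approx 10035.0$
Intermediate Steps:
$y{\left(v,V \right)} = \frac{19}{6}$ ($y{\left(v,V \right)} = 3 + \frac{1}{6} \cdot 1 = 3 + \frac{1}{6} = \frac{19}{6}$)
$B = \frac{625}{36}$ ($B = \left(\frac{19}{6} + 1\right)^{2} = \left(\frac{25}{6}\right)^{2} = \frac{625}{36} \approx 17.361$)
$34 \cdot 17 B = 34 \cdot 17 \cdot \frac{625}{36} = 578 \cdot \frac{625}{36} = \frac{180625}{18}$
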